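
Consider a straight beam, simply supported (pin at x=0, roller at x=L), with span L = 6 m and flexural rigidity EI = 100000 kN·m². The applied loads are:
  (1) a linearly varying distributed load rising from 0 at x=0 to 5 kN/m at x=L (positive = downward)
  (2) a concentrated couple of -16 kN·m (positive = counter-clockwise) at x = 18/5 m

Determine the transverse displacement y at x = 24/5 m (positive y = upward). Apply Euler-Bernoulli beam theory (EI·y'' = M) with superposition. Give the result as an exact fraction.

Load 1 — triangular load w₀=5 kN/m (0→w₀ over full span):
  y_1 = -w₀x(7L⁴-10L²x²+3x⁴)/(360LEI) = -5·(24/5)·(7·6⁴-10·6²·(24/5)²+3·(24/5)⁴)/(360·6·100000) = -10287/39062500 m
Load 2 — applied couple M₀=-16 kN·m at a=18/5 m (b=L-a=12/5):
  y_2 = (M₀x³/(6L)-M₀(x-a)²/2+C₁x)/EI  [x>a] with C₁=M₀(3b²-L²)/(6L)=208/25 = ((-16)·(24/5)³/(6·6)-(-16)·((24/5)-(18/5))²/2+(208/25)·(24/5))/100000 = 9/390625 m
Superposition: y = Σ y_i = -9387/39062500 m ≈ -0.000240 m

y(24/5) = -9387/39062500 m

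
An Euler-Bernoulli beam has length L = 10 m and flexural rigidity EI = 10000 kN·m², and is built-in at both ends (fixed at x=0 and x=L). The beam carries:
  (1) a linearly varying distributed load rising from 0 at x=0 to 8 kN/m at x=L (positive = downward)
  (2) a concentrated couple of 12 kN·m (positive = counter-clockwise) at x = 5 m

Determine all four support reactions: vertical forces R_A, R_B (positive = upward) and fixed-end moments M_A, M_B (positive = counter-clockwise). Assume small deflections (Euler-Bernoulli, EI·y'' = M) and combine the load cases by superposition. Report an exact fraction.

Load 1 — triangular load w₀=8 kN/m (0→w₀ over full span):
  R_A = 3w₀L/20 = 3·8·10/20 = 12 kN
  M_A = w₀L²/30 = 8·10²/30 = 80/3 kN·m
  R_B = 7w₀L/20 = 7·8·10/20 = 28 kN
  M_B = -w₀L²/20 = -8·10²/20 = -40 kN·m
Load 2 — applied couple M₀=12 kN·m at a=5 m (b=L-a=5):
  R_A = 6M₀ab/L³ = 6·12·5·5/10³ = 9/5 kN
  M_A = M₀b(2a-b)/L² = 12·5·(2·5-5)/10² = 3 kN·m
  R_B = -6M₀ab/L³ = -6·12·5·5/10³ = -9/5 kN
  M_B = M₀a(2b-a)/L² = 12·5·(2·5-5)/10² = 3 kN·m
Superposition: R_A = 69/5 kN, M_A = 89/3 kN·m, R_B = 131/5 kN, M_B = -37 kN·m

R_A = 69/5 kN, M_A = 89/3 kN·m, R_B = 131/5 kN, M_B = -37 kN·m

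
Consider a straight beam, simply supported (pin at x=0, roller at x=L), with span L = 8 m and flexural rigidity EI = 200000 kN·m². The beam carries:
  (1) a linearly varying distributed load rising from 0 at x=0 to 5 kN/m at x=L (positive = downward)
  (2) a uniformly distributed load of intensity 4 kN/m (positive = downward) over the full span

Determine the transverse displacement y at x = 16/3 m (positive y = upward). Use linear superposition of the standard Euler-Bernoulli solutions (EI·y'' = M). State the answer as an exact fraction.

Load 1 — triangular load w₀=5 kN/m (0→w₀ over full span):
  y_1 = -w₀x(7L⁴-10L²x²+3x⁴)/(360LEI) = -5·(16/3)·(7·8⁴-10·8²·(16/3)²+3·(16/3)⁴)/(360·8·200000) = -272/455625 m
Load 2 — uniform load w=4 kN/m over full span:
  y_2 = -wx(L³-2Lx²+x³)/(24EI) = -4·(16/3)·(8³-2·8·(16/3)²+(16/3)³)/(24·200000) = -704/759375 m
Superposition: y = Σ y_i = -3472/2278125 m ≈ -0.001524 m

y(16/3) = -3472/2278125 m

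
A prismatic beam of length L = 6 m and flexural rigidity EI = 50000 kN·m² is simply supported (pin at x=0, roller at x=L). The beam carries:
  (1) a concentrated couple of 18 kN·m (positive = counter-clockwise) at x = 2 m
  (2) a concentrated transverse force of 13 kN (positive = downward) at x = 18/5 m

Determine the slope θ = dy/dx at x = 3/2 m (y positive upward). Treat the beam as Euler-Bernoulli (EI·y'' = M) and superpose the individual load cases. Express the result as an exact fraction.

θ(3/2) = -10983/50000000 rad

Load 1 — applied couple M₀=18 kN·m at a=2 m (b=L-a=4):
  θ_1 = (M₀x²/(2L)+C₁)/EI  [x≤a] with C₁=M₀(3b²-L²)/(6L)=6 = (18·(3/2)²/(2·6)+6)/50000 = 3/16000 rad
Load 2 — point force P=13 kN at a=18/5 m (b=L-a=12/5):
  θ_2 = -Pb(L²-b²-3x²)/(6LEI)  [x≤a] = -13·(12/5)·(6²-(12/5)²-3·(3/2)²)/(6·6·50000) = -10179/25000000 rad
Superposition: θ = Σ θ_i = -10983/50000000 rad ≈ -0.000220 rad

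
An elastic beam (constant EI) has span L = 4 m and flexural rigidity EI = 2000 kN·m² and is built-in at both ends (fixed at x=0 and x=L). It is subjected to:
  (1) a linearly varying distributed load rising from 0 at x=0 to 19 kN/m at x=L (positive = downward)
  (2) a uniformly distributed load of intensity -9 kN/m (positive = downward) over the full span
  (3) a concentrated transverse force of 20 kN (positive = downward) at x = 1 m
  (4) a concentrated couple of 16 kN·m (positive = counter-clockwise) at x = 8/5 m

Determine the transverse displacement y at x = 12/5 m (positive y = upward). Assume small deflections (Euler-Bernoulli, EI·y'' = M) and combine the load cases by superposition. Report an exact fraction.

y(12/5) = -3433/11718750 m

Load 1 — triangular load w₀=19 kN/m (0→w₀ over full span):
  y_1 = -w₀x²(L-x)²(x+2L)/(120LEI) = -19·(12/5)²·(4-(12/5))²·((12/5)+2·4)/(120·4·2000) = -5928/1953125 m
Load 2 — uniform load w=-9 kN/m over full span:
  y_2 = -wx²(L-x)²/(24EI) = -(-9)·(12/5)²·(4-(12/5))²/(24·2000) = 216/78125 m
Load 3 — point force P=20 kN at a=1 m (b=L-a=3):
  y_3 = -Pa²(L-x)²(3bL-(3b+a)(L-x))/(6L³EI)  [x>a] = -20·1²·(4-(12/5))²·(3·3·4-(3·3+1)·(4-(12/5)))/(6·4³·2000) = -1/750 m
Load 4 — applied couple M₀=16 kN·m at a=8/5 m (b=L-a=12/5):
  y_4 = (R_Ax³/6 - M_Ax²/2 - M₀(x-a)²/2)/EI  [x>a] with R_A=144/25, M_A=48/25 = ((144/25)·(12/5)³/6 - (48/25)·(12/5)²/2 - 16·((12/5)-(8/5))²/2)/2000 = 512/390625 m
Superposition: y = Σ y_i = -3433/11718750 m ≈ -0.000293 m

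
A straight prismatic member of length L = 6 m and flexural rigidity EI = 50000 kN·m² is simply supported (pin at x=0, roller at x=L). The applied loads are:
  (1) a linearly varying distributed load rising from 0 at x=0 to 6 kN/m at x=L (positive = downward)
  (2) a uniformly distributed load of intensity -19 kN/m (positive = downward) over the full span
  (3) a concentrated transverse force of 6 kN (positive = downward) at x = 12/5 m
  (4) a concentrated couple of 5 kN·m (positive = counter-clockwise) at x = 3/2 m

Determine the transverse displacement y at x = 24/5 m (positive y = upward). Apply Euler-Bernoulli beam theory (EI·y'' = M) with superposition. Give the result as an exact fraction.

y(24/5) = 18704367/6250000000 m

Load 1 — triangular load w₀=6 kN/m (0→w₀ over full span):
  y_1 = -w₀x(7L⁴-10L²x²+3x⁴)/(360LEI) = -6·(24/5)·(7·6⁴-10·6²·(24/5)²+3·(24/5)⁴)/(360·6·50000) = -30861/48828125 m
Load 2 — uniform load w=-19 kN/m over full span:
  y_2 = -wx(L³-2Lx²+x³)/(24EI) = -(-19)·(24/5)·(6³-2·6·(24/5)²+(24/5)³)/(24·50000) = 14877/3906250 m
Load 3 — point force P=6 kN at a=12/5 m (b=L-a=18/5):
  y_3 = -Pa(L-x)(2Lx-a²-x²)/(6LEI)  [x>a] = -6·(12/5)·(6-(24/5))·(2·6·(24/5)-(12/5)²-(24/5)²)/(6·6·50000) = -108/390625 m
Load 4 — applied couple M₀=5 kN·m at a=3/2 m (b=L-a=9/2):
  y_4 = (M₀x³/(6L)-M₀(x-a)²/2+C₁x)/EI  [x>a] with C₁=M₀(3b²-L²)/(6L)=55/16 = (5·(24/5)³/(6·6)-5·((24/5)-(3/2))²/2+(55/16)·(24/5))/50000 = 927/10000000 m
Superposition: y = Σ y_i = 18704367/6250000000 m ≈ 0.002993 m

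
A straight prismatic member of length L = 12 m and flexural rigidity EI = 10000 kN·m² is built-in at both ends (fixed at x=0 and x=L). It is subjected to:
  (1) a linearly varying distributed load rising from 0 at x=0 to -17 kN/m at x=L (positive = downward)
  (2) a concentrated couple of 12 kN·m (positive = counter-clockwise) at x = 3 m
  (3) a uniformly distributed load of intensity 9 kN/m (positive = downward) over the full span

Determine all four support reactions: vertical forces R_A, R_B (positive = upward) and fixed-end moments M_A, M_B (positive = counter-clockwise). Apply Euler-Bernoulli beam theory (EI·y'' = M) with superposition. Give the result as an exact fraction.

Load 1 — triangular load w₀=-17 kN/m (0→w₀ over full span):
  R_A = 3w₀L/20 = 3·(-17)·12/20 = -153/5 kN
  M_A = w₀L²/30 = (-17)·12²/30 = -408/5 kN·m
  R_B = 7w₀L/20 = 7·(-17)·12/20 = -357/5 kN
  M_B = -w₀L²/20 = -(-17)·12²/20 = 612/5 kN·m
Load 2 — applied couple M₀=12 kN·m at a=3 m (b=L-a=9):
  R_A = 6M₀ab/L³ = 6·12·3·9/12³ = 9/8 kN
  M_A = M₀b(2a-b)/L² = 12·9·(2·3-9)/12² = -9/4 kN·m
  R_B = -6M₀ab/L³ = -6·12·3·9/12³ = -9/8 kN
  M_B = M₀a(2b-a)/L² = 12·3·(2·9-3)/12² = 15/4 kN·m
Load 3 — uniform load w=9 kN/m over full span:
  R_A = wL/2 = 9·12/2 = 54 kN
  M_A = wL²/12 = 9·12²/12 = 108 kN·m
  R_B = wL/2 = 9·12/2 = 54 kN
  M_B = -wL²/12 = -9·12²/12 = -108 kN·m
Superposition: R_A = 981/40 kN, M_A = 483/20 kN·m, R_B = -741/40 kN, M_B = 363/20 kN·m

R_A = 981/40 kN, M_A = 483/20 kN·m, R_B = -741/40 kN, M_B = 363/20 kN·m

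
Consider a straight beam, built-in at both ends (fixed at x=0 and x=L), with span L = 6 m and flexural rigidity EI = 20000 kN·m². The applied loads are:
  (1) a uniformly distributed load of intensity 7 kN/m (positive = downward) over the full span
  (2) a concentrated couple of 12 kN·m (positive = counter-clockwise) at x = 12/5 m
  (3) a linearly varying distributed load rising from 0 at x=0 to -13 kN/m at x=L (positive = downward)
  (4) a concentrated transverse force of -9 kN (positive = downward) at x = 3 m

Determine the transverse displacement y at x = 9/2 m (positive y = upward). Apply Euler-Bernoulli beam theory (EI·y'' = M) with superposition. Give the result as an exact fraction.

Load 1 — uniform load w=7 kN/m over full span:
  y_1 = -wx²(L-x)²/(24EI) = -7·(9/2)²·(6-(9/2))²/(24·20000) = -1701/2560000 m
Load 2 — applied couple M₀=12 kN·m at a=12/5 m (b=L-a=18/5):
  y_2 = (R_Ax³/6 - M_Ax²/2 - M₀(x-a)²/2)/EI  [x>a] with R_A=72/25, M_A=36/25 = ((72/25)·(9/2)³/6 - (36/25)·(9/2)²/2 - 12·((9/2)-(12/5))²/2)/20000 = 27/200000 m
Load 3 — triangular load w₀=-13 kN/m (0→w₀ over full span):
  y_3 = -w₀x²(L-x)²(x+2L)/(120LEI) = -(-13)·(9/2)²·(6-(9/2))²·((9/2)+2·6)/(120·6·20000) = 34749/51200000 m
Load 4 — point force P=-9 kN at a=3 m (b=L-a=3):
  y_4 = -Pa²(L-x)²(3bL-(3b+a)(L-x))/(6L³EI)  [x>a] = -(-9)·3²·(6-(9/2))²·(3·3·6-(3·3+3)·(6-(9/2)))/(6·6³·20000) = 81/320000 m
Superposition: y = Σ y_i = 20601/51200000 m ≈ 0.000402 m

y(9/2) = 20601/51200000 m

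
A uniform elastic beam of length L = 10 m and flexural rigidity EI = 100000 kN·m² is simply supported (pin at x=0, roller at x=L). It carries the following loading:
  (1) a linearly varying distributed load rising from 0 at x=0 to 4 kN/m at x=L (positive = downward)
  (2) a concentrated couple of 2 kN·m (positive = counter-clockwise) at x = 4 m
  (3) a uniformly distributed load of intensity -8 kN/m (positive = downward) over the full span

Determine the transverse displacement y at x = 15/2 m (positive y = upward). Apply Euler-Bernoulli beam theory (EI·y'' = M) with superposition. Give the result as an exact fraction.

Load 1 — triangular load w₀=4 kN/m (0→w₀ over full span):
  y_1 = -w₀x(7L⁴-10L²x²+3x⁴)/(360LEI) = -4·(15/2)·(7·10⁴-10·10²·(15/2)²+3·(15/2)⁴)/(360·10·100000) = -119/61440 m
Load 2 — applied couple M₀=2 kN·m at a=4 m (b=L-a=6):
  y_2 = (M₀x³/(6L)-M₀(x-a)²/2+C₁x)/EI  [x>a] with C₁=M₀(3b²-L²)/(6L)=4/15 = (2·(15/2)³/(6·10)-2·((15/2)-4)²/2+(4/15)·(15/2))/100000 = 61/1600000 m
Load 3 — uniform load w=-8 kN/m over full span:
  y_3 = -wx(L³-2Lx²+x³)/(24EI) = -(-8)·(15/2)·(10³-2·10·(15/2)²+(15/2)³)/(24·100000) = 19/2560 m
Superposition: y = Σ y_i = 212089/38400000 m ≈ 0.005523 m

y(15/2) = 212089/38400000 m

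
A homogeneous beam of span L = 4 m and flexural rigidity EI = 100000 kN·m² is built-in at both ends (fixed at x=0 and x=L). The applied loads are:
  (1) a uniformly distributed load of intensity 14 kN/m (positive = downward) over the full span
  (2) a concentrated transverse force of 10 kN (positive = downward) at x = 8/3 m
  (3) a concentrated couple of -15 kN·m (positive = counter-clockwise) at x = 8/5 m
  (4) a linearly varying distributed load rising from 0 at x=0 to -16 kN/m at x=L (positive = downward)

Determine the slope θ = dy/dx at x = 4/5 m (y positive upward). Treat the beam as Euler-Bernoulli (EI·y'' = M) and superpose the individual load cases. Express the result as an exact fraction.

θ(4/5) = -21827/421875000 rad

Load 1 — uniform load w=14 kN/m over full span:
  θ_1 = -wx(L-x)(L-2x)/(12EI) = -14·(4/5)·(4-(4/5))·(4-2·(4/5))/(12·100000) = -28/390625 rad
Load 2 — point force P=10 kN at a=8/3 m (b=L-a=4/3):
  θ_2 = -Pb²x(2aL-(3a+b)x)/(2L³EI)  [x≤a] = -10·(4/3)²·(4/5)·(2·(8/3)·4-(3·(8/3)+(4/3))·(4/5))/(2·4³·100000) = -13/843750 rad
Load 3 — applied couple M₀=-15 kN·m at a=8/5 m (b=L-a=12/5):
  θ_3 = (R_Ax²/2 - M_Ax)/EI  [x≤a] with R_A=-27/5, M_A=-9/5 = ((-27/5)·(4/5)²/2 - (-9/5)·(4/5))/100000 = -9/3125000 rad
Load 4 — triangular load w₀=-16 kN/m (0→w₀ over full span):
  θ_4 = -w₀(2x(L-x)(L-2x)(x+2L)+x²(L-x)²)/(120LEI) = -(-16)·(2·(4/5)·(4-(4/5))·(4-2·(4/5))·((4/5)+2·4)+(4/5)²·(4-(4/5))²)/(120·4·100000) = 224/5859375 rad
Superposition: θ = Σ θ_i = -21827/421875000 rad ≈ -0.000052 rad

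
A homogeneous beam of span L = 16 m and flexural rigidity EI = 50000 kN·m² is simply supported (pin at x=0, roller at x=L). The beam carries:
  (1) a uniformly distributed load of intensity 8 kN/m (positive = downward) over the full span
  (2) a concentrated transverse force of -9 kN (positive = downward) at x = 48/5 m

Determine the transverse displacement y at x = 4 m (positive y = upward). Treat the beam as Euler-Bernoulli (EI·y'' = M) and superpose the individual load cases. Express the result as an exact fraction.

Load 1 — uniform load w=8 kN/m over full span:
  y_1 = -wx(L³-2Lx²+x³)/(24EI) = -8·4·(16³-2·16·4²+4³)/(24·50000) = -304/3125 m
Load 2 — point force P=-9 kN at a=48/5 m (b=L-a=32/5):
  y_2 = -Pbx(L²-b²-x²)/(6LEI)  [x≤a] = -(-9)·(32/5)·4·(16²-(32/5)²-4²)/(6·16·50000) = 3732/390625 m
Superposition: y = Σ y_i = -34268/390625 m ≈ -0.087726 m

y(4) = -34268/390625 m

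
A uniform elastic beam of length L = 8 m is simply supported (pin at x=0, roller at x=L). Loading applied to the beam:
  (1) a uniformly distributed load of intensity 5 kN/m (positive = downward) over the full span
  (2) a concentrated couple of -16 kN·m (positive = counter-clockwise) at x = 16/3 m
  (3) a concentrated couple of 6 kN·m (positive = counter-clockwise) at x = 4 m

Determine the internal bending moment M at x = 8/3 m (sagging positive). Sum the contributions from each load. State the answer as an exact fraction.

M(8/3) = 290/9 kN·m

Load 1 — uniform load w=5 kN/m over full span:
  M_1 = wx(L-x)/2 = 5·(8/3)·(8-(8/3))/2 = 320/9 kN·m
Load 2 — applied couple M₀=-16 kN·m at a=16/3 m (b=L-a=8/3):
  M_2 = M₀x/L  [x≤a] = (-16)·(8/3)/8 = -16/3 kN·m
Load 3 — applied couple M₀=6 kN·m at a=4 m (b=L-a=4):
  M_3 = M₀x/L  [x≤a] = 6·(8/3)/8 = 2 kN·m
Superposition: M = Σ M_i = 290/9 kN·m ≈ 32.222222 kN·m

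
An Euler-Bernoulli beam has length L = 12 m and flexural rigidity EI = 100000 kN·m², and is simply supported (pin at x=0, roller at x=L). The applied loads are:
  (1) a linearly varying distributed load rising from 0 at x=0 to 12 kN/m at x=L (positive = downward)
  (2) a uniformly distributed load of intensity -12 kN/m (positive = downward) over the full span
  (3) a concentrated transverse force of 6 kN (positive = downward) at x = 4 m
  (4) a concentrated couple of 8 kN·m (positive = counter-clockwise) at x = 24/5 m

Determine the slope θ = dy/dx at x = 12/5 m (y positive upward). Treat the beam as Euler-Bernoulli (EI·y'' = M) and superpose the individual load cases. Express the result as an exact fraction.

Load 1 — triangular load w₀=12 kN/m (0→w₀ over full span):
  θ_1 = -w₀(7L⁴-30L²x²+15x⁴)/(360LEI) = -12·(7·12⁴-30·12²·(12/5)²+15·(12/5)⁴)/(360·12·100000) = -6552/1953125 rad
Load 2 — uniform load w=-12 kN/m over full span:
  θ_2 = -w(L³-6Lx²+4x³)/(24EI) = -(-12)·(12³-6·12·(12/5)²+4·(12/5)³)/(24·100000) = 2673/390625 rad
Load 3 — point force P=6 kN at a=4 m (b=L-a=8):
  θ_3 = -Pb(L²-b²-3x²)/(6LEI)  [x≤a] = -6·8·(12²-8²-3·(12/5)²)/(6·12·100000) = -98/234375 rad
Load 4 — applied couple M₀=8 kN·m at a=24/5 m (b=L-a=36/5):
  θ_4 = (M₀x²/(2L)+C₁)/EI  [x≤a] with C₁=M₀(3b²-L²)/(6L)=32/25 = (8·(12/5)²/(2·12)+(32/25))/100000 = 1/31250 rad
Superposition: θ = Σ θ_i = 36353/11718750 rad ≈ 0.003102 rad

θ(12/5) = 36353/11718750 rad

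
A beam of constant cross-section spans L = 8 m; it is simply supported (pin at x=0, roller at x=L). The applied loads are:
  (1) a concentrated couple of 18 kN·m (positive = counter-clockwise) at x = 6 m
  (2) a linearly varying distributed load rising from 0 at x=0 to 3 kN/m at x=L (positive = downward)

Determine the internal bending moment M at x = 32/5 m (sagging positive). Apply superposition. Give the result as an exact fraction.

M(32/5) = 702/125 kN·m

Load 1 — applied couple M₀=18 kN·m at a=6 m (b=L-a=2):
  M_1 = M₀x/L - M₀  [x>a] = 18·(32/5)/8 - 18 = -18/5 kN·m
Load 2 — triangular load w₀=3 kN/m (0→w₀ over full span):
  M_2 = w₀Lx/6 - w₀x³/(6L) = 3·8·(32/5)/6 - 3·(32/5)³/(6·8) = 1152/125 kN·m
Superposition: M = Σ M_i = 702/125 kN·m ≈ 5.616000 kN·m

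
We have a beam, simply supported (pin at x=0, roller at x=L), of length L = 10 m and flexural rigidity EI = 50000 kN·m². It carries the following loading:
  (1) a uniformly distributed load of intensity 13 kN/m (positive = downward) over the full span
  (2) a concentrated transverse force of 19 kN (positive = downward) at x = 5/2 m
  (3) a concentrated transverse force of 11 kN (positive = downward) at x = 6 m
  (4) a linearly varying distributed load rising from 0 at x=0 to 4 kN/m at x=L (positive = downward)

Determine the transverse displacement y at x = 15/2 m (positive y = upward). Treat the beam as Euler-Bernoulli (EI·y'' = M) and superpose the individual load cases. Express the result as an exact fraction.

Load 1 — uniform load w=13 kN/m over full span:
  y_1 = -wx(L³-2Lx²+x³)/(24EI) = -13·(15/2)·(10³-2·10·(15/2)²+(15/2)³)/(24·50000) = -247/10240 m
Load 2 — point force P=19 kN at a=5/2 m (b=L-a=15/2):
  y_2 = -Pa(L-x)(2Lx-a²-x²)/(6LEI)  [x>a] = -19·(5/2)·(10-(15/2))·(2·10·(15/2)-(5/2)²-(15/2)²)/(6·10·50000) = -133/38400 m
Load 3 — point force P=11 kN at a=6 m (b=L-a=4):
  y_3 = -Pa(L-x)(2Lx-a²-x²)/(6LEI)  [x>a] = -11·6·(10-(15/2))·(2·10·(15/2)-6²-(15/2)²)/(6·10·50000) = -2541/800000 m
Load 4 — triangular load w₀=4 kN/m (0→w₀ over full span):
  y_4 = -w₀x(7L⁴-10L²x²+3x⁴)/(360LEI) = -4·(15/2)·(7·10⁴-10·10²·(15/2)²+3·(15/2)⁴)/(360·10·50000) = -119/30720 m
Superposition: y = Σ y_i = -83123/2400000 m ≈ -0.034635 m

y(15/2) = -83123/2400000 m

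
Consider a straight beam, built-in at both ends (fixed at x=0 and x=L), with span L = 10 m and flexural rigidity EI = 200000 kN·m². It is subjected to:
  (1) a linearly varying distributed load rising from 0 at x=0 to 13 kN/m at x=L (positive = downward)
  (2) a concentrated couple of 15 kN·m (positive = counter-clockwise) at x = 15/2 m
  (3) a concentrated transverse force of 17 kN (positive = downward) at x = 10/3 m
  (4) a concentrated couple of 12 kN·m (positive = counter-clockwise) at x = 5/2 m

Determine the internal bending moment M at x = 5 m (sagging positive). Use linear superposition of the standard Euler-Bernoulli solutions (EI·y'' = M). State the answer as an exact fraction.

M(5) = 671/18 kN·m

Load 1 — triangular load w₀=13 kN/m (0→w₀ over full span):
  M_1 = 3w₀Lx/20 - w₀L²/30 - w₀x³/(6L) = 3·13·10·5/20 - 13·10²/30 - 13·5³/(6·10) = 325/12 kN·m
Load 2 — applied couple M₀=15 kN·m at a=15/2 m (b=L-a=5/2):
  M_2 = R_Ax - M_A  [x≤a] with R_A=27/16, M_A=75/16 = (27/16)·5 - (75/16) = 15/4 kN·m
Load 3 — point force P=17 kN at a=10/3 m (b=L-a=20/3):
  M_3 = Pa²(a+3b)(L-x)/L³ - Pa²b/L²  [x>a] = 17·(10/3)²·((10/3)+3·(20/3))·(10-5)/10³ - 17·(10/3)²·(20/3)/10² = 85/9 kN·m
Load 4 — applied couple M₀=12 kN·m at a=5/2 m (b=L-a=15/2):
  M_4 = R_Ax - M_A - M₀  [x>a] with R_A=27/20, M_A=-9/4 = (27/20)·5 - (-9/4) - 12 = -3 kN·m
Superposition: M = Σ M_i = 671/18 kN·m ≈ 37.277778 kN·m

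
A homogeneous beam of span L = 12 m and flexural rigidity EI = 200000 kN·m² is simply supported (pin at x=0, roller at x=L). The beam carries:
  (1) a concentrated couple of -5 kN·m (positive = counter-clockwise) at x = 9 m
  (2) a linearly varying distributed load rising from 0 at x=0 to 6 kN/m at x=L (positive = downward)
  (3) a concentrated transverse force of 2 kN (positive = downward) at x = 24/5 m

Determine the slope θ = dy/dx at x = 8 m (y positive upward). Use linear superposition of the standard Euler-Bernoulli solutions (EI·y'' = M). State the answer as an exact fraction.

θ(8) = 304759/600000000 rad

Load 1 — applied couple M₀=-5 kN·m at a=9 m (b=L-a=3):
  θ_1 = (M₀x²/(2L)+C₁)/EI  [x≤a] with C₁=M₀(3b²-L²)/(6L)=65/8 = ((-5)·8²/(2·12)+(65/8))/200000 = -1/38400 rad
Load 2 — triangular load w₀=6 kN/m (0→w₀ over full span):
  θ_2 = -w₀(7L⁴-30L²x²+15x⁴)/(360LEI) = -6·(7·12⁴-30·12²·8²+15·8⁴)/(360·12·200000) = 91/187500 rad
Load 3 — point force P=2 kN at a=24/5 m (b=L-a=36/5):
  θ_3 = -Pa(2L²-6Lx+3x²+a²)/(6LEI)  [x>a] = -2·(24/5)·(2·12²-6·12·8+3·8²+(24/5)²)/(6·12·200000) = 19/390625 rad
Superposition: θ = Σ θ_i = 304759/600000000 rad ≈ 0.000508 rad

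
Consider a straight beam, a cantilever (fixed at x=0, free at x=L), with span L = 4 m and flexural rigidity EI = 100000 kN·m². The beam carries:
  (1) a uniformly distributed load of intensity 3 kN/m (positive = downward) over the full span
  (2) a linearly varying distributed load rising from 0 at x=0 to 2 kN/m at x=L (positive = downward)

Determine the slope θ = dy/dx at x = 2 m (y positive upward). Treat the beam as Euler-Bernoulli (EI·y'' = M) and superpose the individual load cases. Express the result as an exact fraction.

θ(2) = -1/2400 rad

Load 1 — uniform load w=3 kN/m over full span:
  θ_1 = -wx(x²-3Lx+3L²)/(6EI) = -3·2·(2²-3·4·2+3·4²)/(6·100000) = -7/25000 rad
Load 2 — triangular load w₀=2 kN/m (0→w₀ over full span):
  θ_2 = (w₀Lx²/4-w₀L²x/3-w₀x⁴/(24L))/EI = (2·4·2²/4-2·4²·2/3-2·2⁴/(24·4))/100000 = -41/300000 rad
Superposition: θ = Σ θ_i = -1/2400 rad ≈ -0.000417 rad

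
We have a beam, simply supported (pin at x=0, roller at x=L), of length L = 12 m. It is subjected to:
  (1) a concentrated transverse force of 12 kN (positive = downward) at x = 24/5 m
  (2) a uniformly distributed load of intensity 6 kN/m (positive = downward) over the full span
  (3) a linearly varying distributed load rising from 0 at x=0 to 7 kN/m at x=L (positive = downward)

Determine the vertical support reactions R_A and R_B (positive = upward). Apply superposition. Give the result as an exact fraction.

Load 1 — point force P=12 kN at a=24/5 m (b=L-a=36/5):
  R_A = Pb/L = 12·(36/5)/12 = 36/5 kN
  R_B = Pa/L = 12·(24/5)/12 = 24/5 kN
Load 2 — uniform load w=6 kN/m over full span:
  R_A = wL/2 = 6·12/2 = 36 kN
  R_B = wL/2 = 6·12/2 = 36 kN
Load 3 — triangular load w₀=7 kN/m (0→w₀ over full span):
  R_A = w₀L/6 = 7·12/6 = 14 kN
  R_B = w₀L/3 = 7·12/3 = 28 kN
Superposition: R_A = 286/5 kN, R_B = 344/5 kN

R_A = 286/5 kN, R_B = 344/5 kN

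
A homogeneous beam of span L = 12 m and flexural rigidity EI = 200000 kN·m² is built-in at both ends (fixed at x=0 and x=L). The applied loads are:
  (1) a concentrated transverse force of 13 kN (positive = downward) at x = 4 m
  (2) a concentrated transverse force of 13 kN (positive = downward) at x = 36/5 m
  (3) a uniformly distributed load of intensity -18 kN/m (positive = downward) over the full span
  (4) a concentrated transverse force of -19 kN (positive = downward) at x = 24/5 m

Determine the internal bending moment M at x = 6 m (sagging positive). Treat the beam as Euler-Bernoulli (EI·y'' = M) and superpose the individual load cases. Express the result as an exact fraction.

M(6) = -7882/75 kN·m

Load 1 — point force P=13 kN at a=4 m (b=L-a=8):
  M_1 = Pa²(a+3b)(L-x)/L³ - Pa²b/L²  [x>a] = 13·4²·(4+3·8)·(12-6)/12³ - 13·4²·8/12² = 26/3 kN·m
Load 2 — point force P=13 kN at a=36/5 m (b=L-a=24/5):
  M_2 = Pb²(3a+b)x/L³ - Pab²/L²  [x≤a] = 13·(24/5)²·(3·(36/5)+(24/5))·6/12³ - 13·(36/5)·(24/5)²/12² = 312/25 kN·m
Load 3 — uniform load w=-18 kN/m over full span:
  M_3 = wLx/2 - wL²/12 - wx²/2 = (-18)·12·6/2 - (-18)·12²/12 - (-18)·6²/2 = -108 kN·m
Load 4 — point force P=-19 kN at a=24/5 m (b=L-a=36/5):
  M_4 = Pa²(a+3b)(L-x)/L³ - Pa²b/L²  [x>a] = (-19)·(24/5)²·((24/5)+3·(36/5))·(12-6)/12³ - (-19)·(24/5)²·(36/5)/12² = -456/25 kN·m
Superposition: M = Σ M_i = -7882/75 kN·m ≈ -105.093333 kN·m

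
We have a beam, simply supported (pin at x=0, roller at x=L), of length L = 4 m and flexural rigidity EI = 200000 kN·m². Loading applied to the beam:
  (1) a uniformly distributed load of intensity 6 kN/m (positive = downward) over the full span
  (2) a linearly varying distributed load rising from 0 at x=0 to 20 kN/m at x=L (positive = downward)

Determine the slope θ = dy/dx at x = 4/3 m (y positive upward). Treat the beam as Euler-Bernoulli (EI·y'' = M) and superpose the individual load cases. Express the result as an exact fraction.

Load 1 — uniform load w=6 kN/m over full span:
  θ_1 = -w(L³-6Lx²+4x³)/(24EI) = -6·(4³-6·4·(4/3)²+4·(4/3)³)/(24·200000) = -13/337500 rad
Load 2 — triangular load w₀=20 kN/m (0→w₀ over full span):
  θ_2 = -w₀(7L⁴-30L²x²+15x⁴)/(360LEI) = -20·(7·4⁴-30·4²·(4/3)²+15·(4/3)⁴)/(360·4·200000) = -52/759375 rad
Superposition: θ = Σ θ_i = -13/121500 rad ≈ -0.000107 rad

θ(4/3) = -13/121500 rad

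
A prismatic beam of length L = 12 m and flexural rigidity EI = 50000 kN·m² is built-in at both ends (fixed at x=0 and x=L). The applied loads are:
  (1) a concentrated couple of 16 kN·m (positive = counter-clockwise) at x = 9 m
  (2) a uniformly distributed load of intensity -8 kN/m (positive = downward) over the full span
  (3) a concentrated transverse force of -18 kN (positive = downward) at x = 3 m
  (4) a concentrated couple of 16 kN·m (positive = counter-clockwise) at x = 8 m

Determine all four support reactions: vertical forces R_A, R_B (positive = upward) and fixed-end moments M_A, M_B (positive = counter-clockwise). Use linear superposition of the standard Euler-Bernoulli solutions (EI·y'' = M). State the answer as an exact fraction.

Load 1 — applied couple M₀=16 kN·m at a=9 m (b=L-a=3):
  R_A = 6M₀ab/L³ = 6·16·9·3/12³ = 3/2 kN
  M_A = M₀b(2a-b)/L² = 16·3·(2·9-3)/12² = 5 kN·m
  R_B = -6M₀ab/L³ = -6·16·9·3/12³ = -3/2 kN
  M_B = M₀a(2b-a)/L² = 16·9·(2·3-9)/12² = -3 kN·m
Load 2 — uniform load w=-8 kN/m over full span:
  R_A = wL/2 = (-8)·12/2 = -48 kN
  M_A = wL²/12 = (-8)·12²/12 = -96 kN·m
  R_B = wL/2 = (-8)·12/2 = -48 kN
  M_B = -wL²/12 = -(-8)·12²/12 = 96 kN·m
Load 3 — point force P=-18 kN at a=3 m (b=L-a=9):
  R_A = Pb²(3a+b)/L³ = (-18)·9²·(3·3+9)/12³ = -243/16 kN
  M_A = Pab²/L² = (-18)·3·9²/12² = -243/8 kN·m
  R_B = Pa²(a+3b)/L³ = (-18)·3²·(3+3·9)/12³ = -45/16 kN
  M_B = -Pa²b/L² = -(-18)·3²·9/12² = 81/8 kN·m
Load 4 — applied couple M₀=16 kN·m at a=8 m (b=L-a=4):
  R_A = 6M₀ab/L³ = 6·16·8·4/12³ = 16/9 kN
  M_A = M₀b(2a-b)/L² = 16·4·(2·8-4)/12² = 16/3 kN·m
  R_B = -6M₀ab/L³ = -6·16·8·4/12³ = -16/9 kN
  M_B = M₀a(2b-a)/L² = 16·8·(2·4-8)/12² = 0 kN·m
Superposition: R_A = -8627/144 kN, M_A = -2785/24 kN·m, R_B = -7789/144 kN, M_B = 825/8 kN·m

R_A = -8627/144 kN, M_A = -2785/24 kN·m, R_B = -7789/144 kN, M_B = 825/8 kN·m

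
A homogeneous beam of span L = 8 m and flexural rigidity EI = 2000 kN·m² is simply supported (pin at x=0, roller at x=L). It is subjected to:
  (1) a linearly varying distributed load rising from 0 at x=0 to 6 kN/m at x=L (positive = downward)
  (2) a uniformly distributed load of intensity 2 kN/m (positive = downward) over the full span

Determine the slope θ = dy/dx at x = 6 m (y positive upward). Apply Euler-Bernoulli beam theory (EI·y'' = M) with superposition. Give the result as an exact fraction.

θ(6) = 731/20000 rad

Load 1 — triangular load w₀=6 kN/m (0→w₀ over full span):
  θ_1 = -w₀(7L⁴-30L²x²+15x⁴)/(360LEI) = -6·(7·8⁴-30·8²·6²+15·6⁴)/(360·8·2000) = 1313/60000 rad
Load 2 — uniform load w=2 kN/m over full span:
  θ_2 = -w(L³-6Lx²+4x³)/(24EI) = -2·(8³-6·8·6²+4·6³)/(24·2000) = 11/750 rad
Superposition: θ = Σ θ_i = 731/20000 rad ≈ 0.036550 rad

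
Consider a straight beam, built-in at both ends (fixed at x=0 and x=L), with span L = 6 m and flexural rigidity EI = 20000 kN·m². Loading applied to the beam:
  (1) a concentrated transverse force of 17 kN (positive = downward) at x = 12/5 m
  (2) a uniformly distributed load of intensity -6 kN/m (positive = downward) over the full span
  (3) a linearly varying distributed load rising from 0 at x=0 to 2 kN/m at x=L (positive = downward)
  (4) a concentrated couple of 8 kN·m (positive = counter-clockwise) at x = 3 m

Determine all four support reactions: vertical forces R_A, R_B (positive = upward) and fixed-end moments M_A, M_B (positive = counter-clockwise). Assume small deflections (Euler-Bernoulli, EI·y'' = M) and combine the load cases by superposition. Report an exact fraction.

Load 1 — point force P=17 kN at a=12/5 m (b=L-a=18/5):
  R_A = Pb²(3a+b)/L³ = 17·(18/5)²·(3·(12/5)+(18/5))/6³ = 1377/125 kN
  M_A = Pab²/L² = 17·(12/5)·(18/5)²/6² = 1836/125 kN·m
  R_B = Pa²(a+3b)/L³ = 17·(12/5)²·((12/5)+3·(18/5))/6³ = 748/125 kN
  M_B = -Pa²b/L² = -17·(12/5)²·(18/5)/6² = -1224/125 kN·m
Load 2 — uniform load w=-6 kN/m over full span:
  R_A = wL/2 = (-6)·6/2 = -18 kN
  M_A = wL²/12 = (-6)·6²/12 = -18 kN·m
  R_B = wL/2 = (-6)·6/2 = -18 kN
  M_B = -wL²/12 = -(-6)·6²/12 = 18 kN·m
Load 3 — triangular load w₀=2 kN/m (0→w₀ over full span):
  R_A = 3w₀L/20 = 3·2·6/20 = 9/5 kN
  M_A = w₀L²/30 = 2·6²/30 = 12/5 kN·m
  R_B = 7w₀L/20 = 7·2·6/20 = 21/5 kN
  M_B = -w₀L²/20 = -2·6²/20 = -18/5 kN·m
Load 4 — applied couple M₀=8 kN·m at a=3 m (b=L-a=3):
  R_A = 6M₀ab/L³ = 6·8·3·3/6³ = 2 kN
  M_A = M₀b(2a-b)/L² = 8·3·(2·3-3)/6² = 2 kN·m
  R_B = -6M₀ab/L³ = -6·8·3·3/6³ = -2 kN
  M_B = M₀a(2b-a)/L² = 8·3·(2·3-3)/6² = 2 kN·m
Superposition: R_A = -398/125 kN, M_A = 136/125 kN·m, R_B = -1227/125 kN, M_B = 826/125 kN·m

R_A = -398/125 kN, M_A = 136/125 kN·m, R_B = -1227/125 kN, M_B = 826/125 kN·m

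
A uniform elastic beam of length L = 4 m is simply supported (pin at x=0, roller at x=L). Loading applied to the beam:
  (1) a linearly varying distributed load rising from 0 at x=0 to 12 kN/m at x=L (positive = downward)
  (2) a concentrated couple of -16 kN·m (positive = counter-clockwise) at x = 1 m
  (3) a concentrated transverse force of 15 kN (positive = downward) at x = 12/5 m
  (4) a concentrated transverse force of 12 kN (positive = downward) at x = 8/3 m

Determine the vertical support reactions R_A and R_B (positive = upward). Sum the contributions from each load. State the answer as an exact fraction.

Load 1 — triangular load w₀=12 kN/m (0→w₀ over full span):
  R_A = w₀L/6 = 12·4/6 = 8 kN
  R_B = w₀L/3 = 12·4/3 = 16 kN
Load 2 — applied couple M₀=-16 kN·m at a=1 m (b=L-a=3):
  R_A = M₀/L = (-16)/4 = -4 kN
  R_B = -M₀/L = -(-16)/4 = 4 kN
Load 3 — point force P=15 kN at a=12/5 m (b=L-a=8/5):
  R_A = Pb/L = 15·(8/5)/4 = 6 kN
  R_B = Pa/L = 15·(12/5)/4 = 9 kN
Load 4 — point force P=12 kN at a=8/3 m (b=L-a=4/3):
  R_A = Pb/L = 12·(4/3)/4 = 4 kN
  R_B = Pa/L = 12·(8/3)/4 = 8 kN
Superposition: R_A = 14 kN, R_B = 37 kN

R_A = 14 kN, R_B = 37 kN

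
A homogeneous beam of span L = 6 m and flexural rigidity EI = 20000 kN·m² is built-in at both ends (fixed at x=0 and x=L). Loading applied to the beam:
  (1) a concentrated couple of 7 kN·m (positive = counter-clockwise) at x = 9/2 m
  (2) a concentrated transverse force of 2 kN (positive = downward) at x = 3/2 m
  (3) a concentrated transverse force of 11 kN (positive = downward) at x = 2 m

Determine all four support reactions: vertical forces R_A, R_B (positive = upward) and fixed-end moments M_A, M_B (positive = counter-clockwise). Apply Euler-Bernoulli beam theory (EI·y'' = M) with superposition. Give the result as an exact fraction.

Load 1 — applied couple M₀=7 kN·m at a=9/2 m (b=L-a=3/2):
  R_A = 6M₀ab/L³ = 6·7·(9/2)·(3/2)/6³ = 21/16 kN
  M_A = M₀b(2a-b)/L² = 7·(3/2)·(2·(9/2)-(3/2))/6² = 35/16 kN·m
  R_B = -6M₀ab/L³ = -6·7·(9/2)·(3/2)/6³ = -21/16 kN
  M_B = M₀a(2b-a)/L² = 7·(9/2)·(2·(3/2)-(9/2))/6² = -21/16 kN·m
Load 2 — point force P=2 kN at a=3/2 m (b=L-a=9/2):
  R_A = Pb²(3a+b)/L³ = 2·(9/2)²·(3·(3/2)+(9/2))/6³ = 27/16 kN
  M_A = Pab²/L² = 2·(3/2)·(9/2)²/6² = 27/16 kN·m
  R_B = Pa²(a+3b)/L³ = 2·(3/2)²·((3/2)+3·(9/2))/6³ = 5/16 kN
  M_B = -Pa²b/L² = -2·(3/2)²·(9/2)/6² = -9/16 kN·m
Load 3 — point force P=11 kN at a=2 m (b=L-a=4):
  R_A = Pb²(3a+b)/L³ = 11·4²·(3·2+4)/6³ = 220/27 kN
  M_A = Pab²/L² = 11·2·4²/6² = 88/9 kN·m
  R_B = Pa²(a+3b)/L³ = 11·2²·(2+3·4)/6³ = 77/27 kN
  M_B = -Pa²b/L² = -11·2²·4/6² = -44/9 kN·m
Superposition: R_A = 301/27 kN, M_A = 983/72 kN·m, R_B = 50/27 kN, M_B = -487/72 kN·m

R_A = 301/27 kN, M_A = 983/72 kN·m, R_B = 50/27 kN, M_B = -487/72 kN·m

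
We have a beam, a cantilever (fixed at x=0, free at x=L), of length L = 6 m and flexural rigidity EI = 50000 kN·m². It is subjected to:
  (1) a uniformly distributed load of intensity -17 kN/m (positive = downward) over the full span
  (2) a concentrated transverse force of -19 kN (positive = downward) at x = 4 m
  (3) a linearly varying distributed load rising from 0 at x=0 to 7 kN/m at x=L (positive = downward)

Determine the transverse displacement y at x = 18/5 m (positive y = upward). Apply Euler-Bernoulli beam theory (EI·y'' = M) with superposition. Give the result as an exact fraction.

Load 1 — uniform load w=-17 kN/m over full span:
  y_1 = -wx²(x²-4Lx+6L²)/(24EI) = -(-17)·(18/5)²·((18/5)²-4·6·(18/5)+6·6²)/(24·50000) = 408969/15625000 m
Load 2 — point force P=-19 kN at a=4 m (b=L-a=2):
  y_2 = -Px²(3a-x)/(6EI)  [x≤a] = -(-19)·(18/5)²·(3·4-(18/5))/(6·50000) = 10773/1562500 m
Load 3 — triangular load w₀=7 kN/m (0→w₀ over full span):
  y_3 = (w₀Lx³/12-w₀L²x²/6-w₀x⁵/(120L))/EI = (7·6·(18/5)³/12-7·6²·(18/5)²/6-7·(18/5)⁵/(120·6))/50000 = -3022677/390625000 m
Superposition: y = Σ y_i = 4947399/195312500 m ≈ 0.025331 m

y(18/5) = 4947399/195312500 m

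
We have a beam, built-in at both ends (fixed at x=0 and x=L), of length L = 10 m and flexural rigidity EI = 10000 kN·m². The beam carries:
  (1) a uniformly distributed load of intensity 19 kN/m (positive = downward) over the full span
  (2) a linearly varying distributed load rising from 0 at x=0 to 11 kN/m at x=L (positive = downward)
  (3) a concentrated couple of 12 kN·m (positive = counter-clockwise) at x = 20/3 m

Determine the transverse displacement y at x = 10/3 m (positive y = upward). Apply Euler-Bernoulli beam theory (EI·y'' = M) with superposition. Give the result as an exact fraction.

y(10/3) = -371/7290 m

Load 1 — uniform load w=19 kN/m over full span:
  y_1 = -wx²(L-x)²/(24EI) = -19·(10/3)²·(10-(10/3))²/(24·10000) = -19/486 m
Load 2 — triangular load w₀=11 kN/m (0→w₀ over full span):
  y_2 = -w₀x²(L-x)²(x+2L)/(120LEI) = -11·(10/3)²·(10-(10/3))²·((10/3)+2·10)/(120·10·10000) = -77/7290 m
Load 3 — applied couple M₀=12 kN·m at a=20/3 m (b=L-a=10/3):
  y_3 = (R_Ax³/6 - M_Ax²/2)/EI  [x≤a] with R_A=8/5, M_A=4 = ((8/5)·(10/3)³/6 - 4·(10/3)²/2)/10000 = -1/810 m
Superposition: y = Σ y_i = -371/7290 m ≈ -0.050892 m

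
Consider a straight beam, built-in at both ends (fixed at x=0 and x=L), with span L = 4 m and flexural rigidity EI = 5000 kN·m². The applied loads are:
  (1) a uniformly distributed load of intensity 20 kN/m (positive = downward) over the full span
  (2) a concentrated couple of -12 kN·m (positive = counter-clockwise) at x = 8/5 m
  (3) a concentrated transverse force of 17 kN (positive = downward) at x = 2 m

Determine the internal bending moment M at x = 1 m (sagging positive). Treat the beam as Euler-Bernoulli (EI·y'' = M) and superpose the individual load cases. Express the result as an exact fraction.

Load 1 — uniform load w=20 kN/m over full span:
  M_1 = wLx/2 - wL²/12 - wx²/2 = 20·4·1/2 - 20·4²/12 - 20·1²/2 = 10/3 kN·m
Load 2 — applied couple M₀=-12 kN·m at a=8/5 m (b=L-a=12/5):
  M_2 = R_Ax - M_A  [x≤a] with R_A=-108/25, M_A=-36/25 = (-108/25)·1 - (-36/25) = -72/25 kN·m
Load 3 — point force P=17 kN at a=2 m (b=L-a=2):
  M_3 = Pb²(3a+b)x/L³ - Pab²/L²  [x≤a] = 17·2²·(3·2+2)·1/4³ - 17·2·2²/4² = 0 kN·m
Superposition: M = Σ M_i = 34/75 kN·m ≈ 0.453333 kN·m

M(1) = 34/75 kN·m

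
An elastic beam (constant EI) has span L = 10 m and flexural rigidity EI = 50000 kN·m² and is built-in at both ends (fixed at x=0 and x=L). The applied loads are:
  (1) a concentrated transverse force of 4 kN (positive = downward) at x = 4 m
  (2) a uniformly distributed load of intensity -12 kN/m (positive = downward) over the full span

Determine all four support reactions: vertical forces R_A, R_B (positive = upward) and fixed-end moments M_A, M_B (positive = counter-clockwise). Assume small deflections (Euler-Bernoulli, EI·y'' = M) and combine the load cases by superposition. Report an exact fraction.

Load 1 — point force P=4 kN at a=4 m (b=L-a=6):
  R_A = Pb²(3a+b)/L³ = 4·6²·(3·4+6)/10³ = 324/125 kN
  M_A = Pab²/L² = 4·4·6²/10² = 144/25 kN·m
  R_B = Pa²(a+3b)/L³ = 4·4²·(4+3·6)/10³ = 176/125 kN
  M_B = -Pa²b/L² = -4·4²·6/10² = -96/25 kN·m
Load 2 — uniform load w=-12 kN/m over full span:
  R_A = wL/2 = (-12)·10/2 = -60 kN
  M_A = wL²/12 = (-12)·10²/12 = -100 kN·m
  R_B = wL/2 = (-12)·10/2 = -60 kN
  M_B = -wL²/12 = -(-12)·10²/12 = 100 kN·m
Superposition: R_A = -7176/125 kN, M_A = -2356/25 kN·m, R_B = -7324/125 kN, M_B = 2404/25 kN·m

R_A = -7176/125 kN, M_A = -2356/25 kN·m, R_B = -7324/125 kN, M_B = 2404/25 kN·m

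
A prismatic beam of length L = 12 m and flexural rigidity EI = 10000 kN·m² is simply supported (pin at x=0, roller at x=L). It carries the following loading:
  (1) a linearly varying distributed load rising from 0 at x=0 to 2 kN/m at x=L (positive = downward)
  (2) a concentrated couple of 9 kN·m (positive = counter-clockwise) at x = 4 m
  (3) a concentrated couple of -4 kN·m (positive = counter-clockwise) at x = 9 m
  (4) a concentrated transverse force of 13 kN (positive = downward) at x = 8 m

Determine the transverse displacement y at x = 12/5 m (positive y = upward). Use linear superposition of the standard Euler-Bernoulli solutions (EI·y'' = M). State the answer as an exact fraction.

Load 1 — triangular load w₀=2 kN/m (0→w₀ over full span):
  y_1 = -w₀x(7L⁴-10L²x²+3x⁴)/(360LEI) = -2·(12/5)·(7·12⁴-10·12²·(12/5)²+3·(12/5)⁴)/(360·12·10000) = -148608/9765625 m
Load 2 — applied couple M₀=9 kN·m at a=4 m (b=L-a=8):
  y_2 = (M₀x³/(6L)+C₁x)/EI  [x≤a] with C₁=M₀(3b²-L²)/(6L)=6 = (9·(12/5)³/(6·12)+6·(12/5))/10000 = 126/78125 m
Load 3 — applied couple M₀=-4 kN·m at a=9 m (b=L-a=3):
  y_3 = (M₀x³/(6L)+C₁x)/EI  [x≤a] with C₁=M₀(3b²-L²)/(6L)=13/2 = ((-4)·(12/5)³/(6·12)+(13/2)·(12/5))/10000 = 927/625000 m
Load 4 — point force P=13 kN at a=8 m (b=L-a=4):
  y_4 = -Pbx(L²-b²-x²)/(6LEI)  [x≤a] = -13·4·(12/5)·(12²-4²-(12/5)²)/(6·12·10000) = -4966/234375 m
Superposition: y = Σ y_i = -7806967/234375000 m ≈ -0.033310 m

y(12/5) = -7806967/234375000 m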